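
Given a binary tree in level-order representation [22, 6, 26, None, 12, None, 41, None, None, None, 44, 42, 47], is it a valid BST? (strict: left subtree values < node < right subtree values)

Level-order array: [22, 6, 26, None, 12, None, 41, None, None, None, 44, 42, 47]
Validate using subtree bounds (lo, hi): at each node, require lo < value < hi,
then recurse left with hi=value and right with lo=value.
Preorder trace (stopping at first violation):
  at node 22 with bounds (-inf, +inf): OK
  at node 6 with bounds (-inf, 22): OK
  at node 12 with bounds (6, 22): OK
  at node 26 with bounds (22, +inf): OK
  at node 41 with bounds (26, +inf): OK
  at node 44 with bounds (41, +inf): OK
  at node 42 with bounds (41, 44): OK
  at node 47 with bounds (44, +inf): OK
No violation found at any node.
Result: Valid BST


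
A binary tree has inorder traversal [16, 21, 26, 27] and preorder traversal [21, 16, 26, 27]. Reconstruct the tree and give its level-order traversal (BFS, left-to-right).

Inorder:  [16, 21, 26, 27]
Preorder: [21, 16, 26, 27]
Algorithm: preorder visits root first, so consume preorder in order;
for each root, split the current inorder slice at that value into
left-subtree inorder and right-subtree inorder, then recurse.
Recursive splits:
  root=21; inorder splits into left=[16], right=[26, 27]
  root=16; inorder splits into left=[], right=[]
  root=26; inorder splits into left=[], right=[27]
  root=27; inorder splits into left=[], right=[]
Reconstructed level-order: [21, 16, 26, 27]


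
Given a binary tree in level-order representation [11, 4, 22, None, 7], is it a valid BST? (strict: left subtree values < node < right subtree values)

Level-order array: [11, 4, 22, None, 7]
Validate using subtree bounds (lo, hi): at each node, require lo < value < hi,
then recurse left with hi=value and right with lo=value.
Preorder trace (stopping at first violation):
  at node 11 with bounds (-inf, +inf): OK
  at node 4 with bounds (-inf, 11): OK
  at node 7 with bounds (4, 11): OK
  at node 22 with bounds (11, +inf): OK
No violation found at any node.
Result: Valid BST


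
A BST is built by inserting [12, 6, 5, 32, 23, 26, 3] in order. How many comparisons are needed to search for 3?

Search path for 3: 12 -> 6 -> 5 -> 3
Found: True
Comparisons: 4


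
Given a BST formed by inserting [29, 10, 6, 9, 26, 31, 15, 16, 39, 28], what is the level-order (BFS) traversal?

Tree insertion order: [29, 10, 6, 9, 26, 31, 15, 16, 39, 28]
Tree (level-order array): [29, 10, 31, 6, 26, None, 39, None, 9, 15, 28, None, None, None, None, None, 16]
BFS from the root, enqueuing left then right child of each popped node:
  queue [29] -> pop 29, enqueue [10, 31], visited so far: [29]
  queue [10, 31] -> pop 10, enqueue [6, 26], visited so far: [29, 10]
  queue [31, 6, 26] -> pop 31, enqueue [39], visited so far: [29, 10, 31]
  queue [6, 26, 39] -> pop 6, enqueue [9], visited so far: [29, 10, 31, 6]
  queue [26, 39, 9] -> pop 26, enqueue [15, 28], visited so far: [29, 10, 31, 6, 26]
  queue [39, 9, 15, 28] -> pop 39, enqueue [none], visited so far: [29, 10, 31, 6, 26, 39]
  queue [9, 15, 28] -> pop 9, enqueue [none], visited so far: [29, 10, 31, 6, 26, 39, 9]
  queue [15, 28] -> pop 15, enqueue [16], visited so far: [29, 10, 31, 6, 26, 39, 9, 15]
  queue [28, 16] -> pop 28, enqueue [none], visited so far: [29, 10, 31, 6, 26, 39, 9, 15, 28]
  queue [16] -> pop 16, enqueue [none], visited so far: [29, 10, 31, 6, 26, 39, 9, 15, 28, 16]
Result: [29, 10, 31, 6, 26, 39, 9, 15, 28, 16]


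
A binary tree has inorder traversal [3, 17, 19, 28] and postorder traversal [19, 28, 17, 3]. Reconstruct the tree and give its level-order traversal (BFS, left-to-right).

Inorder:   [3, 17, 19, 28]
Postorder: [19, 28, 17, 3]
Algorithm: postorder visits root last, so walk postorder right-to-left;
each value is the root of the current inorder slice — split it at that
value, recurse on the right subtree first, then the left.
Recursive splits:
  root=3; inorder splits into left=[], right=[17, 19, 28]
  root=17; inorder splits into left=[], right=[19, 28]
  root=28; inorder splits into left=[19], right=[]
  root=19; inorder splits into left=[], right=[]
Reconstructed level-order: [3, 17, 28, 19]


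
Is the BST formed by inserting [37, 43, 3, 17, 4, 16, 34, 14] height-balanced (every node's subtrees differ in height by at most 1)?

Tree (level-order array): [37, 3, 43, None, 17, None, None, 4, 34, None, 16, None, None, 14]
Definition: a tree is height-balanced if, at every node, |h(left) - h(right)| <= 1 (empty subtree has height -1).
Bottom-up per-node check:
  node 14: h_left=-1, h_right=-1, diff=0 [OK], height=0
  node 16: h_left=0, h_right=-1, diff=1 [OK], height=1
  node 4: h_left=-1, h_right=1, diff=2 [FAIL (|-1-1|=2 > 1)], height=2
  node 34: h_left=-1, h_right=-1, diff=0 [OK], height=0
  node 17: h_left=2, h_right=0, diff=2 [FAIL (|2-0|=2 > 1)], height=3
  node 3: h_left=-1, h_right=3, diff=4 [FAIL (|-1-3|=4 > 1)], height=4
  node 43: h_left=-1, h_right=-1, diff=0 [OK], height=0
  node 37: h_left=4, h_right=0, diff=4 [FAIL (|4-0|=4 > 1)], height=5
Node 4 violates the condition: |-1 - 1| = 2 > 1.
Result: Not balanced


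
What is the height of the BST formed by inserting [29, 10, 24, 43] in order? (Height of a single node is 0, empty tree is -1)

Insertion order: [29, 10, 24, 43]
Tree (level-order array): [29, 10, 43, None, 24]
Compute height bottom-up (empty subtree = -1):
  height(24) = 1 + max(-1, -1) = 0
  height(10) = 1 + max(-1, 0) = 1
  height(43) = 1 + max(-1, -1) = 0
  height(29) = 1 + max(1, 0) = 2
Height = 2


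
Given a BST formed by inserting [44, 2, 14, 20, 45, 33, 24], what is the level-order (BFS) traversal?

Tree insertion order: [44, 2, 14, 20, 45, 33, 24]
Tree (level-order array): [44, 2, 45, None, 14, None, None, None, 20, None, 33, 24]
BFS from the root, enqueuing left then right child of each popped node:
  queue [44] -> pop 44, enqueue [2, 45], visited so far: [44]
  queue [2, 45] -> pop 2, enqueue [14], visited so far: [44, 2]
  queue [45, 14] -> pop 45, enqueue [none], visited so far: [44, 2, 45]
  queue [14] -> pop 14, enqueue [20], visited so far: [44, 2, 45, 14]
  queue [20] -> pop 20, enqueue [33], visited so far: [44, 2, 45, 14, 20]
  queue [33] -> pop 33, enqueue [24], visited so far: [44, 2, 45, 14, 20, 33]
  queue [24] -> pop 24, enqueue [none], visited so far: [44, 2, 45, 14, 20, 33, 24]
Result: [44, 2, 45, 14, 20, 33, 24]


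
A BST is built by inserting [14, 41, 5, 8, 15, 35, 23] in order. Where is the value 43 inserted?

Starting tree (level order): [14, 5, 41, None, 8, 15, None, None, None, None, 35, 23]
Insertion path: 14 -> 41
Result: insert 43 as right child of 41
Final tree (level order): [14, 5, 41, None, 8, 15, 43, None, None, None, 35, None, None, 23]


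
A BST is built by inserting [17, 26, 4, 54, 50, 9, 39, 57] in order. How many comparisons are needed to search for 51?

Search path for 51: 17 -> 26 -> 54 -> 50
Found: False
Comparisons: 4


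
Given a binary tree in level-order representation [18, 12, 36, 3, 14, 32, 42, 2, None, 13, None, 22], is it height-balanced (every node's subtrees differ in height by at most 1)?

Tree (level-order array): [18, 12, 36, 3, 14, 32, 42, 2, None, 13, None, 22]
Definition: a tree is height-balanced if, at every node, |h(left) - h(right)| <= 1 (empty subtree has height -1).
Bottom-up per-node check:
  node 2: h_left=-1, h_right=-1, diff=0 [OK], height=0
  node 3: h_left=0, h_right=-1, diff=1 [OK], height=1
  node 13: h_left=-1, h_right=-1, diff=0 [OK], height=0
  node 14: h_left=0, h_right=-1, diff=1 [OK], height=1
  node 12: h_left=1, h_right=1, diff=0 [OK], height=2
  node 22: h_left=-1, h_right=-1, diff=0 [OK], height=0
  node 32: h_left=0, h_right=-1, diff=1 [OK], height=1
  node 42: h_left=-1, h_right=-1, diff=0 [OK], height=0
  node 36: h_left=1, h_right=0, diff=1 [OK], height=2
  node 18: h_left=2, h_right=2, diff=0 [OK], height=3
All nodes satisfy the balance condition.
Result: Balanced


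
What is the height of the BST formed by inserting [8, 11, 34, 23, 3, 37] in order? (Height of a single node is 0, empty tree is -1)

Insertion order: [8, 11, 34, 23, 3, 37]
Tree (level-order array): [8, 3, 11, None, None, None, 34, 23, 37]
Compute height bottom-up (empty subtree = -1):
  height(3) = 1 + max(-1, -1) = 0
  height(23) = 1 + max(-1, -1) = 0
  height(37) = 1 + max(-1, -1) = 0
  height(34) = 1 + max(0, 0) = 1
  height(11) = 1 + max(-1, 1) = 2
  height(8) = 1 + max(0, 2) = 3
Height = 3


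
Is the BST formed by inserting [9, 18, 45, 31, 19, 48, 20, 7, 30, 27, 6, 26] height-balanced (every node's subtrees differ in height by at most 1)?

Tree (level-order array): [9, 7, 18, 6, None, None, 45, None, None, 31, 48, 19, None, None, None, None, 20, None, 30, 27, None, 26]
Definition: a tree is height-balanced if, at every node, |h(left) - h(right)| <= 1 (empty subtree has height -1).
Bottom-up per-node check:
  node 6: h_left=-1, h_right=-1, diff=0 [OK], height=0
  node 7: h_left=0, h_right=-1, diff=1 [OK], height=1
  node 26: h_left=-1, h_right=-1, diff=0 [OK], height=0
  node 27: h_left=0, h_right=-1, diff=1 [OK], height=1
  node 30: h_left=1, h_right=-1, diff=2 [FAIL (|1--1|=2 > 1)], height=2
  node 20: h_left=-1, h_right=2, diff=3 [FAIL (|-1-2|=3 > 1)], height=3
  node 19: h_left=-1, h_right=3, diff=4 [FAIL (|-1-3|=4 > 1)], height=4
  node 31: h_left=4, h_right=-1, diff=5 [FAIL (|4--1|=5 > 1)], height=5
  node 48: h_left=-1, h_right=-1, diff=0 [OK], height=0
  node 45: h_left=5, h_right=0, diff=5 [FAIL (|5-0|=5 > 1)], height=6
  node 18: h_left=-1, h_right=6, diff=7 [FAIL (|-1-6|=7 > 1)], height=7
  node 9: h_left=1, h_right=7, diff=6 [FAIL (|1-7|=6 > 1)], height=8
Node 30 violates the condition: |1 - -1| = 2 > 1.
Result: Not balanced


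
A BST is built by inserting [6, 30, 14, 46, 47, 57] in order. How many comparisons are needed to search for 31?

Search path for 31: 6 -> 30 -> 46
Found: False
Comparisons: 3


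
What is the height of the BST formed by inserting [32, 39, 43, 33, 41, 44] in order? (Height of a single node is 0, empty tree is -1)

Insertion order: [32, 39, 43, 33, 41, 44]
Tree (level-order array): [32, None, 39, 33, 43, None, None, 41, 44]
Compute height bottom-up (empty subtree = -1):
  height(33) = 1 + max(-1, -1) = 0
  height(41) = 1 + max(-1, -1) = 0
  height(44) = 1 + max(-1, -1) = 0
  height(43) = 1 + max(0, 0) = 1
  height(39) = 1 + max(0, 1) = 2
  height(32) = 1 + max(-1, 2) = 3
Height = 3


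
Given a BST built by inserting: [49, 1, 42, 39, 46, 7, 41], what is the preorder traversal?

Tree insertion order: [49, 1, 42, 39, 46, 7, 41]
Tree (level-order array): [49, 1, None, None, 42, 39, 46, 7, 41]
Preorder traversal: [49, 1, 42, 39, 7, 41, 46]


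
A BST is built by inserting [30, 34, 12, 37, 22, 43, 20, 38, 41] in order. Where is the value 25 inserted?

Starting tree (level order): [30, 12, 34, None, 22, None, 37, 20, None, None, 43, None, None, 38, None, None, 41]
Insertion path: 30 -> 12 -> 22
Result: insert 25 as right child of 22
Final tree (level order): [30, 12, 34, None, 22, None, 37, 20, 25, None, 43, None, None, None, None, 38, None, None, 41]


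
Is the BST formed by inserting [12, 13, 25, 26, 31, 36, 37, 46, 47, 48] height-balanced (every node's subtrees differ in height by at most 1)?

Tree (level-order array): [12, None, 13, None, 25, None, 26, None, 31, None, 36, None, 37, None, 46, None, 47, None, 48]
Definition: a tree is height-balanced if, at every node, |h(left) - h(right)| <= 1 (empty subtree has height -1).
Bottom-up per-node check:
  node 48: h_left=-1, h_right=-1, diff=0 [OK], height=0
  node 47: h_left=-1, h_right=0, diff=1 [OK], height=1
  node 46: h_left=-1, h_right=1, diff=2 [FAIL (|-1-1|=2 > 1)], height=2
  node 37: h_left=-1, h_right=2, diff=3 [FAIL (|-1-2|=3 > 1)], height=3
  node 36: h_left=-1, h_right=3, diff=4 [FAIL (|-1-3|=4 > 1)], height=4
  node 31: h_left=-1, h_right=4, diff=5 [FAIL (|-1-4|=5 > 1)], height=5
  node 26: h_left=-1, h_right=5, diff=6 [FAIL (|-1-5|=6 > 1)], height=6
  node 25: h_left=-1, h_right=6, diff=7 [FAIL (|-1-6|=7 > 1)], height=7
  node 13: h_left=-1, h_right=7, diff=8 [FAIL (|-1-7|=8 > 1)], height=8
  node 12: h_left=-1, h_right=8, diff=9 [FAIL (|-1-8|=9 > 1)], height=9
Node 46 violates the condition: |-1 - 1| = 2 > 1.
Result: Not balanced


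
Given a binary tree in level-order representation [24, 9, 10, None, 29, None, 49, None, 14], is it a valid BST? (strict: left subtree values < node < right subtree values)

Level-order array: [24, 9, 10, None, 29, None, 49, None, 14]
Validate using subtree bounds (lo, hi): at each node, require lo < value < hi,
then recurse left with hi=value and right with lo=value.
Preorder trace (stopping at first violation):
  at node 24 with bounds (-inf, +inf): OK
  at node 9 with bounds (-inf, 24): OK
  at node 29 with bounds (9, 24): VIOLATION
Node 29 violates its bound: not (9 < 29 < 24).
Result: Not a valid BST


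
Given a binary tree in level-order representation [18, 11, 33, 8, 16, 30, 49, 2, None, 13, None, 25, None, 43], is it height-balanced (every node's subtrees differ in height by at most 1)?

Tree (level-order array): [18, 11, 33, 8, 16, 30, 49, 2, None, 13, None, 25, None, 43]
Definition: a tree is height-balanced if, at every node, |h(left) - h(right)| <= 1 (empty subtree has height -1).
Bottom-up per-node check:
  node 2: h_left=-1, h_right=-1, diff=0 [OK], height=0
  node 8: h_left=0, h_right=-1, diff=1 [OK], height=1
  node 13: h_left=-1, h_right=-1, diff=0 [OK], height=0
  node 16: h_left=0, h_right=-1, diff=1 [OK], height=1
  node 11: h_left=1, h_right=1, diff=0 [OK], height=2
  node 25: h_left=-1, h_right=-1, diff=0 [OK], height=0
  node 30: h_left=0, h_right=-1, diff=1 [OK], height=1
  node 43: h_left=-1, h_right=-1, diff=0 [OK], height=0
  node 49: h_left=0, h_right=-1, diff=1 [OK], height=1
  node 33: h_left=1, h_right=1, diff=0 [OK], height=2
  node 18: h_left=2, h_right=2, diff=0 [OK], height=3
All nodes satisfy the balance condition.
Result: Balanced


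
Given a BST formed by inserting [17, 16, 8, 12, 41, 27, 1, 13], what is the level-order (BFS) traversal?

Tree insertion order: [17, 16, 8, 12, 41, 27, 1, 13]
Tree (level-order array): [17, 16, 41, 8, None, 27, None, 1, 12, None, None, None, None, None, 13]
BFS from the root, enqueuing left then right child of each popped node:
  queue [17] -> pop 17, enqueue [16, 41], visited so far: [17]
  queue [16, 41] -> pop 16, enqueue [8], visited so far: [17, 16]
  queue [41, 8] -> pop 41, enqueue [27], visited so far: [17, 16, 41]
  queue [8, 27] -> pop 8, enqueue [1, 12], visited so far: [17, 16, 41, 8]
  queue [27, 1, 12] -> pop 27, enqueue [none], visited so far: [17, 16, 41, 8, 27]
  queue [1, 12] -> pop 1, enqueue [none], visited so far: [17, 16, 41, 8, 27, 1]
  queue [12] -> pop 12, enqueue [13], visited so far: [17, 16, 41, 8, 27, 1, 12]
  queue [13] -> pop 13, enqueue [none], visited so far: [17, 16, 41, 8, 27, 1, 12, 13]
Result: [17, 16, 41, 8, 27, 1, 12, 13]


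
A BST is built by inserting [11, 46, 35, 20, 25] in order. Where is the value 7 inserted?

Starting tree (level order): [11, None, 46, 35, None, 20, None, None, 25]
Insertion path: 11
Result: insert 7 as left child of 11
Final tree (level order): [11, 7, 46, None, None, 35, None, 20, None, None, 25]


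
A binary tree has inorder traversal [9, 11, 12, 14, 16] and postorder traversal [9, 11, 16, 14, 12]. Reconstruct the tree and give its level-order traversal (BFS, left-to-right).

Inorder:   [9, 11, 12, 14, 16]
Postorder: [9, 11, 16, 14, 12]
Algorithm: postorder visits root last, so walk postorder right-to-left;
each value is the root of the current inorder slice — split it at that
value, recurse on the right subtree first, then the left.
Recursive splits:
  root=12; inorder splits into left=[9, 11], right=[14, 16]
  root=14; inorder splits into left=[], right=[16]
  root=16; inorder splits into left=[], right=[]
  root=11; inorder splits into left=[9], right=[]
  root=9; inorder splits into left=[], right=[]
Reconstructed level-order: [12, 11, 14, 9, 16]


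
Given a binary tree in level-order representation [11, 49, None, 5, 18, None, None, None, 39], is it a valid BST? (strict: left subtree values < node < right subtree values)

Level-order array: [11, 49, None, 5, 18, None, None, None, 39]
Validate using subtree bounds (lo, hi): at each node, require lo < value < hi,
then recurse left with hi=value and right with lo=value.
Preorder trace (stopping at first violation):
  at node 11 with bounds (-inf, +inf): OK
  at node 49 with bounds (-inf, 11): VIOLATION
Node 49 violates its bound: not (-inf < 49 < 11).
Result: Not a valid BST


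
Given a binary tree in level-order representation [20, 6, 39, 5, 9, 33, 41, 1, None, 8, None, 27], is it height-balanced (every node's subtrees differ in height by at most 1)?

Tree (level-order array): [20, 6, 39, 5, 9, 33, 41, 1, None, 8, None, 27]
Definition: a tree is height-balanced if, at every node, |h(left) - h(right)| <= 1 (empty subtree has height -1).
Bottom-up per-node check:
  node 1: h_left=-1, h_right=-1, diff=0 [OK], height=0
  node 5: h_left=0, h_right=-1, diff=1 [OK], height=1
  node 8: h_left=-1, h_right=-1, diff=0 [OK], height=0
  node 9: h_left=0, h_right=-1, diff=1 [OK], height=1
  node 6: h_left=1, h_right=1, diff=0 [OK], height=2
  node 27: h_left=-1, h_right=-1, diff=0 [OK], height=0
  node 33: h_left=0, h_right=-1, diff=1 [OK], height=1
  node 41: h_left=-1, h_right=-1, diff=0 [OK], height=0
  node 39: h_left=1, h_right=0, diff=1 [OK], height=2
  node 20: h_left=2, h_right=2, diff=0 [OK], height=3
All nodes satisfy the balance condition.
Result: Balanced


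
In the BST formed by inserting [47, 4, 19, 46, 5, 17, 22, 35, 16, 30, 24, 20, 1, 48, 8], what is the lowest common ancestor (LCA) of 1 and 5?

Tree insertion order: [47, 4, 19, 46, 5, 17, 22, 35, 16, 30, 24, 20, 1, 48, 8]
Tree (level-order array): [47, 4, 48, 1, 19, None, None, None, None, 5, 46, None, 17, 22, None, 16, None, 20, 35, 8, None, None, None, 30, None, None, None, 24]
In a BST, the LCA of p=1, q=5 is the first node v on the
root-to-leaf path with p <= v <= q (go left if both < v, right if both > v).
Walk from root:
  at 47: both 1 and 5 < 47, go left
  at 4: 1 <= 4 <= 5, this is the LCA
LCA = 4


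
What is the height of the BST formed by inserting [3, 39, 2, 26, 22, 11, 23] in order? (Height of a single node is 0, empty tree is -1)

Insertion order: [3, 39, 2, 26, 22, 11, 23]
Tree (level-order array): [3, 2, 39, None, None, 26, None, 22, None, 11, 23]
Compute height bottom-up (empty subtree = -1):
  height(2) = 1 + max(-1, -1) = 0
  height(11) = 1 + max(-1, -1) = 0
  height(23) = 1 + max(-1, -1) = 0
  height(22) = 1 + max(0, 0) = 1
  height(26) = 1 + max(1, -1) = 2
  height(39) = 1 + max(2, -1) = 3
  height(3) = 1 + max(0, 3) = 4
Height = 4


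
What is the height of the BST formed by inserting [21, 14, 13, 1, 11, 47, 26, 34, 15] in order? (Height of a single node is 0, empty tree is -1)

Insertion order: [21, 14, 13, 1, 11, 47, 26, 34, 15]
Tree (level-order array): [21, 14, 47, 13, 15, 26, None, 1, None, None, None, None, 34, None, 11]
Compute height bottom-up (empty subtree = -1):
  height(11) = 1 + max(-1, -1) = 0
  height(1) = 1 + max(-1, 0) = 1
  height(13) = 1 + max(1, -1) = 2
  height(15) = 1 + max(-1, -1) = 0
  height(14) = 1 + max(2, 0) = 3
  height(34) = 1 + max(-1, -1) = 0
  height(26) = 1 + max(-1, 0) = 1
  height(47) = 1 + max(1, -1) = 2
  height(21) = 1 + max(3, 2) = 4
Height = 4


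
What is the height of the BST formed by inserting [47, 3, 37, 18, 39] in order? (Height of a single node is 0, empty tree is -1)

Insertion order: [47, 3, 37, 18, 39]
Tree (level-order array): [47, 3, None, None, 37, 18, 39]
Compute height bottom-up (empty subtree = -1):
  height(18) = 1 + max(-1, -1) = 0
  height(39) = 1 + max(-1, -1) = 0
  height(37) = 1 + max(0, 0) = 1
  height(3) = 1 + max(-1, 1) = 2
  height(47) = 1 + max(2, -1) = 3
Height = 3


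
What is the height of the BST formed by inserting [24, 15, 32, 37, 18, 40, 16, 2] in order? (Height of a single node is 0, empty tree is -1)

Insertion order: [24, 15, 32, 37, 18, 40, 16, 2]
Tree (level-order array): [24, 15, 32, 2, 18, None, 37, None, None, 16, None, None, 40]
Compute height bottom-up (empty subtree = -1):
  height(2) = 1 + max(-1, -1) = 0
  height(16) = 1 + max(-1, -1) = 0
  height(18) = 1 + max(0, -1) = 1
  height(15) = 1 + max(0, 1) = 2
  height(40) = 1 + max(-1, -1) = 0
  height(37) = 1 + max(-1, 0) = 1
  height(32) = 1 + max(-1, 1) = 2
  height(24) = 1 + max(2, 2) = 3
Height = 3


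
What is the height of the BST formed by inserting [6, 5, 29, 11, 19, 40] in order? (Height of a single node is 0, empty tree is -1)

Insertion order: [6, 5, 29, 11, 19, 40]
Tree (level-order array): [6, 5, 29, None, None, 11, 40, None, 19]
Compute height bottom-up (empty subtree = -1):
  height(5) = 1 + max(-1, -1) = 0
  height(19) = 1 + max(-1, -1) = 0
  height(11) = 1 + max(-1, 0) = 1
  height(40) = 1 + max(-1, -1) = 0
  height(29) = 1 + max(1, 0) = 2
  height(6) = 1 + max(0, 2) = 3
Height = 3


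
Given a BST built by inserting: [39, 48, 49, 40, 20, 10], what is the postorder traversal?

Tree insertion order: [39, 48, 49, 40, 20, 10]
Tree (level-order array): [39, 20, 48, 10, None, 40, 49]
Postorder traversal: [10, 20, 40, 49, 48, 39]


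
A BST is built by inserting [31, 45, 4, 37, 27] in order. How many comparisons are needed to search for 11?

Search path for 11: 31 -> 4 -> 27
Found: False
Comparisons: 3


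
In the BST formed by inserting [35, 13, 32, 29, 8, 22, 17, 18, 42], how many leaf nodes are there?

Tree built from: [35, 13, 32, 29, 8, 22, 17, 18, 42]
Tree (level-order array): [35, 13, 42, 8, 32, None, None, None, None, 29, None, 22, None, 17, None, None, 18]
Rule: A leaf has 0 children.
Per-node child counts:
  node 35: 2 child(ren)
  node 13: 2 child(ren)
  node 8: 0 child(ren)
  node 32: 1 child(ren)
  node 29: 1 child(ren)
  node 22: 1 child(ren)
  node 17: 1 child(ren)
  node 18: 0 child(ren)
  node 42: 0 child(ren)
Matching nodes: [8, 18, 42]
Count of leaf nodes: 3


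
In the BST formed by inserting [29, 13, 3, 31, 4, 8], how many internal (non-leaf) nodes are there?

Tree built from: [29, 13, 3, 31, 4, 8]
Tree (level-order array): [29, 13, 31, 3, None, None, None, None, 4, None, 8]
Rule: An internal node has at least one child.
Per-node child counts:
  node 29: 2 child(ren)
  node 13: 1 child(ren)
  node 3: 1 child(ren)
  node 4: 1 child(ren)
  node 8: 0 child(ren)
  node 31: 0 child(ren)
Matching nodes: [29, 13, 3, 4]
Count of internal (non-leaf) nodes: 4


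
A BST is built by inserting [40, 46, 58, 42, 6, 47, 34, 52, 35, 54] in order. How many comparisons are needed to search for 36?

Search path for 36: 40 -> 6 -> 34 -> 35
Found: False
Comparisons: 4


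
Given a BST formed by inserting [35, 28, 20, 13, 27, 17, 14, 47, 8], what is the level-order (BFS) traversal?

Tree insertion order: [35, 28, 20, 13, 27, 17, 14, 47, 8]
Tree (level-order array): [35, 28, 47, 20, None, None, None, 13, 27, 8, 17, None, None, None, None, 14]
BFS from the root, enqueuing left then right child of each popped node:
  queue [35] -> pop 35, enqueue [28, 47], visited so far: [35]
  queue [28, 47] -> pop 28, enqueue [20], visited so far: [35, 28]
  queue [47, 20] -> pop 47, enqueue [none], visited so far: [35, 28, 47]
  queue [20] -> pop 20, enqueue [13, 27], visited so far: [35, 28, 47, 20]
  queue [13, 27] -> pop 13, enqueue [8, 17], visited so far: [35, 28, 47, 20, 13]
  queue [27, 8, 17] -> pop 27, enqueue [none], visited so far: [35, 28, 47, 20, 13, 27]
  queue [8, 17] -> pop 8, enqueue [none], visited so far: [35, 28, 47, 20, 13, 27, 8]
  queue [17] -> pop 17, enqueue [14], visited so far: [35, 28, 47, 20, 13, 27, 8, 17]
  queue [14] -> pop 14, enqueue [none], visited so far: [35, 28, 47, 20, 13, 27, 8, 17, 14]
Result: [35, 28, 47, 20, 13, 27, 8, 17, 14]


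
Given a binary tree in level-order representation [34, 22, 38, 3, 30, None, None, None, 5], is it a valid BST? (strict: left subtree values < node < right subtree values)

Level-order array: [34, 22, 38, 3, 30, None, None, None, 5]
Validate using subtree bounds (lo, hi): at each node, require lo < value < hi,
then recurse left with hi=value and right with lo=value.
Preorder trace (stopping at first violation):
  at node 34 with bounds (-inf, +inf): OK
  at node 22 with bounds (-inf, 34): OK
  at node 3 with bounds (-inf, 22): OK
  at node 5 with bounds (3, 22): OK
  at node 30 with bounds (22, 34): OK
  at node 38 with bounds (34, +inf): OK
No violation found at any node.
Result: Valid BST


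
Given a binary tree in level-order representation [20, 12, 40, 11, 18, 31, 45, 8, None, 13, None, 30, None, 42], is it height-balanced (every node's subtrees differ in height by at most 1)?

Tree (level-order array): [20, 12, 40, 11, 18, 31, 45, 8, None, 13, None, 30, None, 42]
Definition: a tree is height-balanced if, at every node, |h(left) - h(right)| <= 1 (empty subtree has height -1).
Bottom-up per-node check:
  node 8: h_left=-1, h_right=-1, diff=0 [OK], height=0
  node 11: h_left=0, h_right=-1, diff=1 [OK], height=1
  node 13: h_left=-1, h_right=-1, diff=0 [OK], height=0
  node 18: h_left=0, h_right=-1, diff=1 [OK], height=1
  node 12: h_left=1, h_right=1, diff=0 [OK], height=2
  node 30: h_left=-1, h_right=-1, diff=0 [OK], height=0
  node 31: h_left=0, h_right=-1, diff=1 [OK], height=1
  node 42: h_left=-1, h_right=-1, diff=0 [OK], height=0
  node 45: h_left=0, h_right=-1, diff=1 [OK], height=1
  node 40: h_left=1, h_right=1, diff=0 [OK], height=2
  node 20: h_left=2, h_right=2, diff=0 [OK], height=3
All nodes satisfy the balance condition.
Result: Balanced


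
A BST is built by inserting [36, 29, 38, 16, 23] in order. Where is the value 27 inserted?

Starting tree (level order): [36, 29, 38, 16, None, None, None, None, 23]
Insertion path: 36 -> 29 -> 16 -> 23
Result: insert 27 as right child of 23
Final tree (level order): [36, 29, 38, 16, None, None, None, None, 23, None, 27]


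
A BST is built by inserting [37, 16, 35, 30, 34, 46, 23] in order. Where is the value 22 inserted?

Starting tree (level order): [37, 16, 46, None, 35, None, None, 30, None, 23, 34]
Insertion path: 37 -> 16 -> 35 -> 30 -> 23
Result: insert 22 as left child of 23
Final tree (level order): [37, 16, 46, None, 35, None, None, 30, None, 23, 34, 22]


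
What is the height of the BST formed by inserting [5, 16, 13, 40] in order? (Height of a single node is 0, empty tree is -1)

Insertion order: [5, 16, 13, 40]
Tree (level-order array): [5, None, 16, 13, 40]
Compute height bottom-up (empty subtree = -1):
  height(13) = 1 + max(-1, -1) = 0
  height(40) = 1 + max(-1, -1) = 0
  height(16) = 1 + max(0, 0) = 1
  height(5) = 1 + max(-1, 1) = 2
Height = 2


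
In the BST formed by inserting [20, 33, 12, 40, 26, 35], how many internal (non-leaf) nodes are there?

Tree built from: [20, 33, 12, 40, 26, 35]
Tree (level-order array): [20, 12, 33, None, None, 26, 40, None, None, 35]
Rule: An internal node has at least one child.
Per-node child counts:
  node 20: 2 child(ren)
  node 12: 0 child(ren)
  node 33: 2 child(ren)
  node 26: 0 child(ren)
  node 40: 1 child(ren)
  node 35: 0 child(ren)
Matching nodes: [20, 33, 40]
Count of internal (non-leaf) nodes: 3


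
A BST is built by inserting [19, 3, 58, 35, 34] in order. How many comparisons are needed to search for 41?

Search path for 41: 19 -> 58 -> 35
Found: False
Comparisons: 3


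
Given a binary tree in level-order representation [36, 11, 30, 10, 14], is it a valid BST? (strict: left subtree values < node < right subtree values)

Level-order array: [36, 11, 30, 10, 14]
Validate using subtree bounds (lo, hi): at each node, require lo < value < hi,
then recurse left with hi=value and right with lo=value.
Preorder trace (stopping at first violation):
  at node 36 with bounds (-inf, +inf): OK
  at node 11 with bounds (-inf, 36): OK
  at node 10 with bounds (-inf, 11): OK
  at node 14 with bounds (11, 36): OK
  at node 30 with bounds (36, +inf): VIOLATION
Node 30 violates its bound: not (36 < 30 < +inf).
Result: Not a valid BST


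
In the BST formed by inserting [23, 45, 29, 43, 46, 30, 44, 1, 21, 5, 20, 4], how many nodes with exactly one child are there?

Tree built from: [23, 45, 29, 43, 46, 30, 44, 1, 21, 5, 20, 4]
Tree (level-order array): [23, 1, 45, None, 21, 29, 46, 5, None, None, 43, None, None, 4, 20, 30, 44]
Rule: These are nodes with exactly 1 non-null child.
Per-node child counts:
  node 23: 2 child(ren)
  node 1: 1 child(ren)
  node 21: 1 child(ren)
  node 5: 2 child(ren)
  node 4: 0 child(ren)
  node 20: 0 child(ren)
  node 45: 2 child(ren)
  node 29: 1 child(ren)
  node 43: 2 child(ren)
  node 30: 0 child(ren)
  node 44: 0 child(ren)
  node 46: 0 child(ren)
Matching nodes: [1, 21, 29]
Count of nodes with exactly one child: 3


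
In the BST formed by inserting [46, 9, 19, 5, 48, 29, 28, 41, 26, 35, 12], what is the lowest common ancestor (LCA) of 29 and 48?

Tree insertion order: [46, 9, 19, 5, 48, 29, 28, 41, 26, 35, 12]
Tree (level-order array): [46, 9, 48, 5, 19, None, None, None, None, 12, 29, None, None, 28, 41, 26, None, 35]
In a BST, the LCA of p=29, q=48 is the first node v on the
root-to-leaf path with p <= v <= q (go left if both < v, right if both > v).
Walk from root:
  at 46: 29 <= 46 <= 48, this is the LCA
LCA = 46


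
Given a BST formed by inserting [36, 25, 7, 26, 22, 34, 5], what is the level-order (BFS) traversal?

Tree insertion order: [36, 25, 7, 26, 22, 34, 5]
Tree (level-order array): [36, 25, None, 7, 26, 5, 22, None, 34]
BFS from the root, enqueuing left then right child of each popped node:
  queue [36] -> pop 36, enqueue [25], visited so far: [36]
  queue [25] -> pop 25, enqueue [7, 26], visited so far: [36, 25]
  queue [7, 26] -> pop 7, enqueue [5, 22], visited so far: [36, 25, 7]
  queue [26, 5, 22] -> pop 26, enqueue [34], visited so far: [36, 25, 7, 26]
  queue [5, 22, 34] -> pop 5, enqueue [none], visited so far: [36, 25, 7, 26, 5]
  queue [22, 34] -> pop 22, enqueue [none], visited so far: [36, 25, 7, 26, 5, 22]
  queue [34] -> pop 34, enqueue [none], visited so far: [36, 25, 7, 26, 5, 22, 34]
Result: [36, 25, 7, 26, 5, 22, 34]


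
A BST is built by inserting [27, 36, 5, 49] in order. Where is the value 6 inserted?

Starting tree (level order): [27, 5, 36, None, None, None, 49]
Insertion path: 27 -> 5
Result: insert 6 as right child of 5
Final tree (level order): [27, 5, 36, None, 6, None, 49]


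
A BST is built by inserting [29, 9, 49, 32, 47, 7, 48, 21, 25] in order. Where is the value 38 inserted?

Starting tree (level order): [29, 9, 49, 7, 21, 32, None, None, None, None, 25, None, 47, None, None, None, 48]
Insertion path: 29 -> 49 -> 32 -> 47
Result: insert 38 as left child of 47
Final tree (level order): [29, 9, 49, 7, 21, 32, None, None, None, None, 25, None, 47, None, None, 38, 48]


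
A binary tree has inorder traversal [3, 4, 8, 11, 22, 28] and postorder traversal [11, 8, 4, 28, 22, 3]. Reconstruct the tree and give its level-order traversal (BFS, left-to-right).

Inorder:   [3, 4, 8, 11, 22, 28]
Postorder: [11, 8, 4, 28, 22, 3]
Algorithm: postorder visits root last, so walk postorder right-to-left;
each value is the root of the current inorder slice — split it at that
value, recurse on the right subtree first, then the left.
Recursive splits:
  root=3; inorder splits into left=[], right=[4, 8, 11, 22, 28]
  root=22; inorder splits into left=[4, 8, 11], right=[28]
  root=28; inorder splits into left=[], right=[]
  root=4; inorder splits into left=[], right=[8, 11]
  root=8; inorder splits into left=[], right=[11]
  root=11; inorder splits into left=[], right=[]
Reconstructed level-order: [3, 22, 4, 28, 8, 11]


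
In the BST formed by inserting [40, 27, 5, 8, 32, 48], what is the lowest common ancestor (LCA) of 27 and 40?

Tree insertion order: [40, 27, 5, 8, 32, 48]
Tree (level-order array): [40, 27, 48, 5, 32, None, None, None, 8]
In a BST, the LCA of p=27, q=40 is the first node v on the
root-to-leaf path with p <= v <= q (go left if both < v, right if both > v).
Walk from root:
  at 40: 27 <= 40 <= 40, this is the LCA
LCA = 40


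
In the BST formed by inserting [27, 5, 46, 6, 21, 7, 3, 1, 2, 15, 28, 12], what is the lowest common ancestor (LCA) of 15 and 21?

Tree insertion order: [27, 5, 46, 6, 21, 7, 3, 1, 2, 15, 28, 12]
Tree (level-order array): [27, 5, 46, 3, 6, 28, None, 1, None, None, 21, None, None, None, 2, 7, None, None, None, None, 15, 12]
In a BST, the LCA of p=15, q=21 is the first node v on the
root-to-leaf path with p <= v <= q (go left if both < v, right if both > v).
Walk from root:
  at 27: both 15 and 21 < 27, go left
  at 5: both 15 and 21 > 5, go right
  at 6: both 15 and 21 > 6, go right
  at 21: 15 <= 21 <= 21, this is the LCA
LCA = 21


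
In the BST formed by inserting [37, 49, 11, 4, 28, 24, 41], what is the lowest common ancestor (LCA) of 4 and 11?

Tree insertion order: [37, 49, 11, 4, 28, 24, 41]
Tree (level-order array): [37, 11, 49, 4, 28, 41, None, None, None, 24]
In a BST, the LCA of p=4, q=11 is the first node v on the
root-to-leaf path with p <= v <= q (go left if both < v, right if both > v).
Walk from root:
  at 37: both 4 and 11 < 37, go left
  at 11: 4 <= 11 <= 11, this is the LCA
LCA = 11


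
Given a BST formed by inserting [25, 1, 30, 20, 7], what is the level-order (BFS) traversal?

Tree insertion order: [25, 1, 30, 20, 7]
Tree (level-order array): [25, 1, 30, None, 20, None, None, 7]
BFS from the root, enqueuing left then right child of each popped node:
  queue [25] -> pop 25, enqueue [1, 30], visited so far: [25]
  queue [1, 30] -> pop 1, enqueue [20], visited so far: [25, 1]
  queue [30, 20] -> pop 30, enqueue [none], visited so far: [25, 1, 30]
  queue [20] -> pop 20, enqueue [7], visited so far: [25, 1, 30, 20]
  queue [7] -> pop 7, enqueue [none], visited so far: [25, 1, 30, 20, 7]
Result: [25, 1, 30, 20, 7]


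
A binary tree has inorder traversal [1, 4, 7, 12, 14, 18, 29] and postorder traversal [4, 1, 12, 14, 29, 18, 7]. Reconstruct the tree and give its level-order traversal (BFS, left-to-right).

Inorder:   [1, 4, 7, 12, 14, 18, 29]
Postorder: [4, 1, 12, 14, 29, 18, 7]
Algorithm: postorder visits root last, so walk postorder right-to-left;
each value is the root of the current inorder slice — split it at that
value, recurse on the right subtree first, then the left.
Recursive splits:
  root=7; inorder splits into left=[1, 4], right=[12, 14, 18, 29]
  root=18; inorder splits into left=[12, 14], right=[29]
  root=29; inorder splits into left=[], right=[]
  root=14; inorder splits into left=[12], right=[]
  root=12; inorder splits into left=[], right=[]
  root=1; inorder splits into left=[], right=[4]
  root=4; inorder splits into left=[], right=[]
Reconstructed level-order: [7, 1, 18, 4, 14, 29, 12]


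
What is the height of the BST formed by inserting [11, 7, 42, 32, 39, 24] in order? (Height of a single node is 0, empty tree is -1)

Insertion order: [11, 7, 42, 32, 39, 24]
Tree (level-order array): [11, 7, 42, None, None, 32, None, 24, 39]
Compute height bottom-up (empty subtree = -1):
  height(7) = 1 + max(-1, -1) = 0
  height(24) = 1 + max(-1, -1) = 0
  height(39) = 1 + max(-1, -1) = 0
  height(32) = 1 + max(0, 0) = 1
  height(42) = 1 + max(1, -1) = 2
  height(11) = 1 + max(0, 2) = 3
Height = 3


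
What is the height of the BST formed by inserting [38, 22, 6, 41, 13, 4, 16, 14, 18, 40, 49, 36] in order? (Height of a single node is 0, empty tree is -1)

Insertion order: [38, 22, 6, 41, 13, 4, 16, 14, 18, 40, 49, 36]
Tree (level-order array): [38, 22, 41, 6, 36, 40, 49, 4, 13, None, None, None, None, None, None, None, None, None, 16, 14, 18]
Compute height bottom-up (empty subtree = -1):
  height(4) = 1 + max(-1, -1) = 0
  height(14) = 1 + max(-1, -1) = 0
  height(18) = 1 + max(-1, -1) = 0
  height(16) = 1 + max(0, 0) = 1
  height(13) = 1 + max(-1, 1) = 2
  height(6) = 1 + max(0, 2) = 3
  height(36) = 1 + max(-1, -1) = 0
  height(22) = 1 + max(3, 0) = 4
  height(40) = 1 + max(-1, -1) = 0
  height(49) = 1 + max(-1, -1) = 0
  height(41) = 1 + max(0, 0) = 1
  height(38) = 1 + max(4, 1) = 5
Height = 5


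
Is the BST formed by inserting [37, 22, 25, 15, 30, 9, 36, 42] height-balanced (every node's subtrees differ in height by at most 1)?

Tree (level-order array): [37, 22, 42, 15, 25, None, None, 9, None, None, 30, None, None, None, 36]
Definition: a tree is height-balanced if, at every node, |h(left) - h(right)| <= 1 (empty subtree has height -1).
Bottom-up per-node check:
  node 9: h_left=-1, h_right=-1, diff=0 [OK], height=0
  node 15: h_left=0, h_right=-1, diff=1 [OK], height=1
  node 36: h_left=-1, h_right=-1, diff=0 [OK], height=0
  node 30: h_left=-1, h_right=0, diff=1 [OK], height=1
  node 25: h_left=-1, h_right=1, diff=2 [FAIL (|-1-1|=2 > 1)], height=2
  node 22: h_left=1, h_right=2, diff=1 [OK], height=3
  node 42: h_left=-1, h_right=-1, diff=0 [OK], height=0
  node 37: h_left=3, h_right=0, diff=3 [FAIL (|3-0|=3 > 1)], height=4
Node 25 violates the condition: |-1 - 1| = 2 > 1.
Result: Not balanced


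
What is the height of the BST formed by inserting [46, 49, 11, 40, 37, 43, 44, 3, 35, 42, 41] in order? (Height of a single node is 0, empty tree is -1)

Insertion order: [46, 49, 11, 40, 37, 43, 44, 3, 35, 42, 41]
Tree (level-order array): [46, 11, 49, 3, 40, None, None, None, None, 37, 43, 35, None, 42, 44, None, None, 41]
Compute height bottom-up (empty subtree = -1):
  height(3) = 1 + max(-1, -1) = 0
  height(35) = 1 + max(-1, -1) = 0
  height(37) = 1 + max(0, -1) = 1
  height(41) = 1 + max(-1, -1) = 0
  height(42) = 1 + max(0, -1) = 1
  height(44) = 1 + max(-1, -1) = 0
  height(43) = 1 + max(1, 0) = 2
  height(40) = 1 + max(1, 2) = 3
  height(11) = 1 + max(0, 3) = 4
  height(49) = 1 + max(-1, -1) = 0
  height(46) = 1 + max(4, 0) = 5
Height = 5


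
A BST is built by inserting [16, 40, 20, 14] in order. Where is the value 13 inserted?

Starting tree (level order): [16, 14, 40, None, None, 20]
Insertion path: 16 -> 14
Result: insert 13 as left child of 14
Final tree (level order): [16, 14, 40, 13, None, 20]


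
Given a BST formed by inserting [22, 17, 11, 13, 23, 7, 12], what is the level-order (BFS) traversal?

Tree insertion order: [22, 17, 11, 13, 23, 7, 12]
Tree (level-order array): [22, 17, 23, 11, None, None, None, 7, 13, None, None, 12]
BFS from the root, enqueuing left then right child of each popped node:
  queue [22] -> pop 22, enqueue [17, 23], visited so far: [22]
  queue [17, 23] -> pop 17, enqueue [11], visited so far: [22, 17]
  queue [23, 11] -> pop 23, enqueue [none], visited so far: [22, 17, 23]
  queue [11] -> pop 11, enqueue [7, 13], visited so far: [22, 17, 23, 11]
  queue [7, 13] -> pop 7, enqueue [none], visited so far: [22, 17, 23, 11, 7]
  queue [13] -> pop 13, enqueue [12], visited so far: [22, 17, 23, 11, 7, 13]
  queue [12] -> pop 12, enqueue [none], visited so far: [22, 17, 23, 11, 7, 13, 12]
Result: [22, 17, 23, 11, 7, 13, 12]


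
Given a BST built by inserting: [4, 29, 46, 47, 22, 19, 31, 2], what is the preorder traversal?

Tree insertion order: [4, 29, 46, 47, 22, 19, 31, 2]
Tree (level-order array): [4, 2, 29, None, None, 22, 46, 19, None, 31, 47]
Preorder traversal: [4, 2, 29, 22, 19, 46, 31, 47]


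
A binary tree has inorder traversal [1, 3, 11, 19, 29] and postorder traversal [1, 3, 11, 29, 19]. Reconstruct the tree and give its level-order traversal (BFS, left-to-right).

Inorder:   [1, 3, 11, 19, 29]
Postorder: [1, 3, 11, 29, 19]
Algorithm: postorder visits root last, so walk postorder right-to-left;
each value is the root of the current inorder slice — split it at that
value, recurse on the right subtree first, then the left.
Recursive splits:
  root=19; inorder splits into left=[1, 3, 11], right=[29]
  root=29; inorder splits into left=[], right=[]
  root=11; inorder splits into left=[1, 3], right=[]
  root=3; inorder splits into left=[1], right=[]
  root=1; inorder splits into left=[], right=[]
Reconstructed level-order: [19, 11, 29, 3, 1]


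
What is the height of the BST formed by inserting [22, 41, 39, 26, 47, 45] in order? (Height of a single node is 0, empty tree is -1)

Insertion order: [22, 41, 39, 26, 47, 45]
Tree (level-order array): [22, None, 41, 39, 47, 26, None, 45]
Compute height bottom-up (empty subtree = -1):
  height(26) = 1 + max(-1, -1) = 0
  height(39) = 1 + max(0, -1) = 1
  height(45) = 1 + max(-1, -1) = 0
  height(47) = 1 + max(0, -1) = 1
  height(41) = 1 + max(1, 1) = 2
  height(22) = 1 + max(-1, 2) = 3
Height = 3
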